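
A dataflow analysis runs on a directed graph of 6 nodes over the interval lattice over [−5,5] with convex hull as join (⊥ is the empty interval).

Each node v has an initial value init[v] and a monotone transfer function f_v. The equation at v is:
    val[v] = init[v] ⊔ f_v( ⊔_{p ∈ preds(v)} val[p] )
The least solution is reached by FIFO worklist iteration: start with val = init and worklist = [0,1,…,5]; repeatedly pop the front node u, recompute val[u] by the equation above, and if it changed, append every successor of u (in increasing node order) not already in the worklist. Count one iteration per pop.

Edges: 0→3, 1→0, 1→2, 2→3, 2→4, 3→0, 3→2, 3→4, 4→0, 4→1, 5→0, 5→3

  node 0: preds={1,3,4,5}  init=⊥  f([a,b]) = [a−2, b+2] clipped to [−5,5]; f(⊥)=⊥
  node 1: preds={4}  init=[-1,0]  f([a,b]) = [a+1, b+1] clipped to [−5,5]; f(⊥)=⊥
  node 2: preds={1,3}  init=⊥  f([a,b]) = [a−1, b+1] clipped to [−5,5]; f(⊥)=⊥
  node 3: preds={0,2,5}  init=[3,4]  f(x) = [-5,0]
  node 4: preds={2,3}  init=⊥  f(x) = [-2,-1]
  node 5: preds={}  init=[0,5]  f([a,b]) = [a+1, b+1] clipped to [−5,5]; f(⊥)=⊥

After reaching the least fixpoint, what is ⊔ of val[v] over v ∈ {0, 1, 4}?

Trace (11 dequeues):
  [1] u=0 | in [-1,5] | out [-3,5] | prev ⊥ | push {}
  [2] u=1 | in ⊥ | out [-1,0] | ==
  [3] u=2 | in [-1,4] | out [-2,5] | prev ⊥ | push {}
  [4] u=3 | in [-3,5] | out [-5,4] | prev [3,4] | push {0,2}
  [5] u=4 | in [-5,5] | out [-2,-1] | prev ⊥ | push {1}
  [6] u=5 | in ⊥ | out [0,5] | ==
  [7] u=0 | in [-5,5] | out [-5,5] | prev [-3,5] | push {3}
  [8] u=2 | in [-5,4] | out [-5,5] | prev [-2,5] | push {4}
  [9] u=1 | in [-2,-1] | out [-1,0] | ==
  [10] u=3 | in [-5,5] | out [-5,4] | ==
  [11] u=4 | in [-5,5] | out [-2,-1] | ==

Converged values:
  [0] [-5,5]
  [1] [-1,0]
  [2] [-5,5]
  [3] [-5,4]
  [4] [-2,-1]
  [5] [0,5]

[-5,5]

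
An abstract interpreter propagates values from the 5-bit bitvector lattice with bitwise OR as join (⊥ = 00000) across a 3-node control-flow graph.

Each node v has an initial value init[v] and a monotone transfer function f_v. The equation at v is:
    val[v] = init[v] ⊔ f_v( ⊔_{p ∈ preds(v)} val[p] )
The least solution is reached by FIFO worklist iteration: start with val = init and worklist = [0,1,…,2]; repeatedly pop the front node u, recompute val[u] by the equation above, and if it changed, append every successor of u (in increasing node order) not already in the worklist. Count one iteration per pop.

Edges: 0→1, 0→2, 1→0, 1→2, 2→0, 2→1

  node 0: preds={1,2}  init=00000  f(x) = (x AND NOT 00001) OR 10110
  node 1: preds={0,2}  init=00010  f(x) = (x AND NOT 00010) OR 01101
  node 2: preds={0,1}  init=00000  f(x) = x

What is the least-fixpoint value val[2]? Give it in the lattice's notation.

11111

Worklist (6 pops):
  #1 pop 0: in=00010 → 10110 (was 00000); enqueue []
  #2 pop 1: in=10110 → 11111 (was 00010); enqueue [0]
  #3 pop 2: in=11111 → 11111 (was 00000); enqueue [1]
  #4 pop 0: in=11111 → 11110 (was 10110); enqueue [2]
  #5 pop 1: in=11111 → 11111 (no change)
  #6 pop 2: in=11111 → 11111 (no change)

Fixpoint:
  val[0] = 11110
  val[1] = 11111
  val[2] = 11111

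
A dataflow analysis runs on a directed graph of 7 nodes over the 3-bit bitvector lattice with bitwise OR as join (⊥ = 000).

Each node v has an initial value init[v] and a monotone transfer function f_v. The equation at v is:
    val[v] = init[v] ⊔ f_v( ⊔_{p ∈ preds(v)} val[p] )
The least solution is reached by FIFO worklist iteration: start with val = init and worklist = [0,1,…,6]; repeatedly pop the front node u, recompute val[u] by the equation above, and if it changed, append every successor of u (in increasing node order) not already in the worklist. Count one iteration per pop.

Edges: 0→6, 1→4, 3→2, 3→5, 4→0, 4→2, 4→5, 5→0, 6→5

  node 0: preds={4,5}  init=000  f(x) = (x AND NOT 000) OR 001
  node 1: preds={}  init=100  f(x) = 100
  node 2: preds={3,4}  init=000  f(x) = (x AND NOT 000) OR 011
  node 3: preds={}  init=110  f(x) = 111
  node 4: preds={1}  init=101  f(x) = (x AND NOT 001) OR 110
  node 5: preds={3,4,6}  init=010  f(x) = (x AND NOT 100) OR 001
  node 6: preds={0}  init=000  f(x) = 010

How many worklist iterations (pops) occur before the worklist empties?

10

Trace (10 dequeues):
  [1] u=0 | in 111 | out 111 | prev 000 | push {}
  [2] u=1 | in 000 | out 100 | ==
  [3] u=2 | in 111 | out 111 | prev 000 | push {}
  [4] u=3 | in 000 | out 111 | prev 110 | push {2}
  [5] u=4 | in 100 | out 111 | prev 101 | push {0}
  [6] u=5 | in 111 | out 011 | prev 010 | push {}
  [7] u=6 | in 111 | out 010 | prev 000 | push {5}
  [8] u=2 | in 111 | out 111 | ==
  [9] u=0 | in 111 | out 111 | ==
  [10] u=5 | in 111 | out 011 | ==

Converged values:
  [0] 111
  [1] 100
  [2] 111
  [3] 111
  [4] 111
  [5] 011
  [6] 010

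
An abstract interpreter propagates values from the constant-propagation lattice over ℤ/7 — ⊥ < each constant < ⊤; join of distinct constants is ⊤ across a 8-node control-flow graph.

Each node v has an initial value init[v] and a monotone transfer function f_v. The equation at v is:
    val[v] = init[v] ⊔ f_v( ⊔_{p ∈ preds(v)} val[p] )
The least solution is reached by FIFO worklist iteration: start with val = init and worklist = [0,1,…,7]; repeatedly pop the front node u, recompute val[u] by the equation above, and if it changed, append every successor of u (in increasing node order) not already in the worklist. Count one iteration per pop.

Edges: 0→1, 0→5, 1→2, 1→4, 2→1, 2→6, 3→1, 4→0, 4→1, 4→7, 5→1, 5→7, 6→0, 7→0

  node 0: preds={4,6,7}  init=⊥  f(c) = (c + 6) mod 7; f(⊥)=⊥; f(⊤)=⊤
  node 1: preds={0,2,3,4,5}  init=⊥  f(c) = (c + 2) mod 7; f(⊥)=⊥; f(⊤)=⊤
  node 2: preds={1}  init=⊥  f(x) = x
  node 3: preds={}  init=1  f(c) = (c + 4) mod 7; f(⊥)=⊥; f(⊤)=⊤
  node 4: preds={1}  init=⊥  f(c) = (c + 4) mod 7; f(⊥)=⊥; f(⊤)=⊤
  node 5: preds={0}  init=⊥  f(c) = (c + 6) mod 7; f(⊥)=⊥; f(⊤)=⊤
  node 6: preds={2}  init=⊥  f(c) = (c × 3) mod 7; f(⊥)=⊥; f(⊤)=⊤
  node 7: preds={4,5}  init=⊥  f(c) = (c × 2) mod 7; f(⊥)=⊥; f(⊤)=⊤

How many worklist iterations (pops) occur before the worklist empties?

19

Trace (19 dequeues):
  [1] u=0 | in ⊥ | out ⊥ | ==
  [2] u=1 | in 1 | out 3 | prev ⊥ | push {}
  [3] u=2 | in 3 | out 3 | prev ⊥ | push {1}
  [4] u=3 | in ⊥ | out 1 | ==
  [5] u=4 | in 3 | out 0 | prev ⊥ | push {0}
  [6] u=5 | in ⊥ | out ⊥ | ==
  [7] u=6 | in 3 | out 2 | prev ⊥ | push {}
  [8] u=7 | in 0 | out 0 | prev ⊥ | push {}
  [9] u=1 | in ⊤ | out ⊤ | prev 3 | push {2,4}
  [10] u=0 | in ⊤ | out ⊤ | prev ⊥ | push {1,5}
  [11] u=2 | in ⊤ | out ⊤ | prev 3 | push {6}
  [12] u=4 | in ⊤ | out ⊤ | prev 0 | push {0,7}
  [13] u=1 | in ⊤ | out ⊤ | ==
  [14] u=5 | in ⊤ | out ⊤ | prev ⊥ | push {1}
  [15] u=6 | in ⊤ | out ⊤ | prev 2 | push {}
  [16] u=0 | in ⊤ | out ⊤ | ==
  [17] u=7 | in ⊤ | out ⊤ | prev 0 | push {0}
  [18] u=1 | in ⊤ | out ⊤ | ==
  [19] u=0 | in ⊤ | out ⊤ | ==

Converged values:
  [0] ⊤
  [1] ⊤
  [2] ⊤
  [3] 1
  [4] ⊤
  [5] ⊤
  [6] ⊤
  [7] ⊤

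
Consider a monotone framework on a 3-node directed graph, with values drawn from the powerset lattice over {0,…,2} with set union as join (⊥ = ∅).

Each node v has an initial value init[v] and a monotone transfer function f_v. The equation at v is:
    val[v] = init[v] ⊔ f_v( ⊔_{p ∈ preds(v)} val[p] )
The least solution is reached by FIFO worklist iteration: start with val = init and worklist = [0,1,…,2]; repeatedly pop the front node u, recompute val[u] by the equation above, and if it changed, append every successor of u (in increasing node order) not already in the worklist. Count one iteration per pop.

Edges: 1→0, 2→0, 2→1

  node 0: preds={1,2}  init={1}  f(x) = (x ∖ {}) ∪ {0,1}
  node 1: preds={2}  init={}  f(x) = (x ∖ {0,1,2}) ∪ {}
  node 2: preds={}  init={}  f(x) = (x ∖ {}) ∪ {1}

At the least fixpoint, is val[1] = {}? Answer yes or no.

Trace (5 dequeues):
  [1] u=0 | in {} | out {0,1} | prev {1} | push {}
  [2] u=1 | in {} | out {} | ==
  [3] u=2 | in {} | out {1} | prev {} | push {0,1}
  [4] u=0 | in {1} | out {0,1} | ==
  [5] u=1 | in {1} | out {} | ==

Converged values:
  [0] {0,1}
  [1] {}
  [2] {1}

yes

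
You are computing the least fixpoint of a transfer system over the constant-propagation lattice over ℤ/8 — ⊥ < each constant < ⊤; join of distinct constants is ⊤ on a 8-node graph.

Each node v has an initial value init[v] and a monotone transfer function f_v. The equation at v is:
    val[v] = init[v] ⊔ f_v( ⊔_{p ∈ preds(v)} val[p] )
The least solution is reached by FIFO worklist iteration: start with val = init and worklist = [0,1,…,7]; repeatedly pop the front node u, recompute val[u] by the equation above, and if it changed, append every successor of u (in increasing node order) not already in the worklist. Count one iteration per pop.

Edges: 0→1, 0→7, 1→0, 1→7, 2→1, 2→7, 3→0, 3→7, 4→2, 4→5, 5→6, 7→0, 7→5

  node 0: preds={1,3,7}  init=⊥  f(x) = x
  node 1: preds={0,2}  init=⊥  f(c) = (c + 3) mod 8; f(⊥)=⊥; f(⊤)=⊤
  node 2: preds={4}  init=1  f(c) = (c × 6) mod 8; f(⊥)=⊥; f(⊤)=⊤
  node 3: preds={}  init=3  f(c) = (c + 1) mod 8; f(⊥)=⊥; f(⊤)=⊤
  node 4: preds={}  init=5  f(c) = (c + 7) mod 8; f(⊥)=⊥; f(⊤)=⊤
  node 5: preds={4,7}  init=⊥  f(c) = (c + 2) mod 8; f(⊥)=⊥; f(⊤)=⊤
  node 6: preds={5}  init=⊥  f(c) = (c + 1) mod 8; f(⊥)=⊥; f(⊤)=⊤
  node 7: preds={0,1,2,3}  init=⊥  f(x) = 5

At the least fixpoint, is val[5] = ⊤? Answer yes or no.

Iteration log — 12 steps:
  step 1. node 0  ⊔preds=3  new=3  old=⊥  +wl: 
  step 2. node 1  ⊔preds=⊤  new=⊤  old=⊥  +wl: 0
  step 3. node 2  ⊔preds=5  new=⊤  old=1  +wl: 1
  step 4. node 3  ⊔preds=⊥  new=3  stable
  step 5. node 4  ⊔preds=⊥  new=5  stable
  step 6. node 5  ⊔preds=5  new=7  old=⊥  +wl: 
  step 7. node 6  ⊔preds=7  new=0  old=⊥  +wl: 
  step 8. node 7  ⊔preds=⊤  new=5  old=⊥  +wl: 5
  step 9. node 0  ⊔preds=⊤  new=⊤  old=3  +wl: 7
  step 10. node 1  ⊔preds=⊤  new=⊤  stable
  step 11. node 5  ⊔preds=5  new=7  stable
  step 12. node 7  ⊔preds=⊤  new=5  stable

Least fixpoint reached:
  node 0: ⊤
  node 1: ⊤
  node 2: ⊤
  node 3: 3
  node 4: 5
  node 5: 7
  node 6: 0
  node 7: 5

no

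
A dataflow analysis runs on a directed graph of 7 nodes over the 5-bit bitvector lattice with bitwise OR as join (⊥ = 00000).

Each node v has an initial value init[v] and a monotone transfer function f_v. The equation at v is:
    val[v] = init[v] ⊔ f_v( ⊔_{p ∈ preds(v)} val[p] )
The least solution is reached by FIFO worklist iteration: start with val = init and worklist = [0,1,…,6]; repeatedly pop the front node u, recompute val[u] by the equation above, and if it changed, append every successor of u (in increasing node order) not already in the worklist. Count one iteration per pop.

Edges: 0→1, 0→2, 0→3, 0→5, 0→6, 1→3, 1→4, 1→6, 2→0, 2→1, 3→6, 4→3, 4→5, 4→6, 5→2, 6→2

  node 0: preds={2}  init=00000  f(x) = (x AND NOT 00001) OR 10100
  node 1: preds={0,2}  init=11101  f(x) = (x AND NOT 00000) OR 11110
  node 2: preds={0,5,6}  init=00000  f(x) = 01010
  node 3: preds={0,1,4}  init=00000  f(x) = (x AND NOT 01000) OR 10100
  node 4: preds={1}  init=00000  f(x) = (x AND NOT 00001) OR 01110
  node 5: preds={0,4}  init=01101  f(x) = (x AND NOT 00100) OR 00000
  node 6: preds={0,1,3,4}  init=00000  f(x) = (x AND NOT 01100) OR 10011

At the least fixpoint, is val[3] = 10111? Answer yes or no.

yes

Iteration log — 13 steps:
  step 1. node 0  ⊔preds=00000  new=10100  old=00000  +wl: 
  step 2. node 1  ⊔preds=10100  new=11111  old=11101  +wl: 
  step 3. node 2  ⊔preds=11101  new=01010  old=00000  +wl: 0,1
  step 4. node 3  ⊔preds=11111  new=10111  old=00000  +wl: 
  step 5. node 4  ⊔preds=11111  new=11110  old=00000  +wl: 3
  step 6. node 5  ⊔preds=11110  new=11111  old=01101  +wl: 2
  step 7. node 6  ⊔preds=11111  new=10011  old=00000  +wl: 
  step 8. node 0  ⊔preds=01010  new=11110  old=10100  +wl: 5,6
  step 9. node 1  ⊔preds=11110  new=11111  stable
  step 10. node 3  ⊔preds=11111  new=10111  stable
  step 11. node 2  ⊔preds=11111  new=01010  stable
  step 12. node 5  ⊔preds=11110  new=11111  stable
  step 13. node 6  ⊔preds=11111  new=10011  stable

Least fixpoint reached:
  node 0: 11110
  node 1: 11111
  node 2: 01010
  node 3: 10111
  node 4: 11110
  node 5: 11111
  node 6: 10011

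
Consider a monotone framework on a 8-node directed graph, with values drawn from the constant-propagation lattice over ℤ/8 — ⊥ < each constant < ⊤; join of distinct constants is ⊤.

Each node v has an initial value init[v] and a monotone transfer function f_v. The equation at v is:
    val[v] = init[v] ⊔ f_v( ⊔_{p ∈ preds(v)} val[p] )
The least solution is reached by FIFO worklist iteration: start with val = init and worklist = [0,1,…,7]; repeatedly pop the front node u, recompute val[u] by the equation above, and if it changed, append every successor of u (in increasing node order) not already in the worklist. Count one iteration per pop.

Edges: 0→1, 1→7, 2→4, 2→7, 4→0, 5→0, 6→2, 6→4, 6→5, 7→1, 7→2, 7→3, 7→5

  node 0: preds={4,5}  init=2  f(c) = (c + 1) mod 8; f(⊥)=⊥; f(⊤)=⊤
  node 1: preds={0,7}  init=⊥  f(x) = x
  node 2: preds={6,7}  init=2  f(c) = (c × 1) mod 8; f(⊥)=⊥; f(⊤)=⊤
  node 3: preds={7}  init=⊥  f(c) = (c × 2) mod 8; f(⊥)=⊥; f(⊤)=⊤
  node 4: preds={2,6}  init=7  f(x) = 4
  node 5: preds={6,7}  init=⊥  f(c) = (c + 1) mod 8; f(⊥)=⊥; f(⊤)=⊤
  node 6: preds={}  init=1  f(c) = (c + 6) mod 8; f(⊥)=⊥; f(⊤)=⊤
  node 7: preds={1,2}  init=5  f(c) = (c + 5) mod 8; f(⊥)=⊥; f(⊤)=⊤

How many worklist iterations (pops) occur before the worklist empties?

13

Worklist (13 pops):
  #1 pop 0: in=7 → ⊤ (was 2); enqueue []
  #2 pop 1: in=⊤ → ⊤ (was ⊥); enqueue []
  #3 pop 2: in=⊤ → ⊤ (was 2); enqueue []
  #4 pop 3: in=5 → 2 (was ⊥); enqueue []
  #5 pop 4: in=⊤ → ⊤ (was 7); enqueue [0]
  #6 pop 5: in=⊤ → ⊤ (was ⊥); enqueue []
  #7 pop 6: in=⊥ → 1 (no change)
  #8 pop 7: in=⊤ → ⊤ (was 5); enqueue [1,2,3,5]
  #9 pop 0: in=⊤ → ⊤ (no change)
  #10 pop 1: in=⊤ → ⊤ (no change)
  #11 pop 2: in=⊤ → ⊤ (no change)
  #12 pop 3: in=⊤ → ⊤ (was 2); enqueue []
  #13 pop 5: in=⊤ → ⊤ (no change)

Fixpoint:
  val[0] = ⊤
  val[1] = ⊤
  val[2] = ⊤
  val[3] = ⊤
  val[4] = ⊤
  val[5] = ⊤
  val[6] = 1
  val[7] = ⊤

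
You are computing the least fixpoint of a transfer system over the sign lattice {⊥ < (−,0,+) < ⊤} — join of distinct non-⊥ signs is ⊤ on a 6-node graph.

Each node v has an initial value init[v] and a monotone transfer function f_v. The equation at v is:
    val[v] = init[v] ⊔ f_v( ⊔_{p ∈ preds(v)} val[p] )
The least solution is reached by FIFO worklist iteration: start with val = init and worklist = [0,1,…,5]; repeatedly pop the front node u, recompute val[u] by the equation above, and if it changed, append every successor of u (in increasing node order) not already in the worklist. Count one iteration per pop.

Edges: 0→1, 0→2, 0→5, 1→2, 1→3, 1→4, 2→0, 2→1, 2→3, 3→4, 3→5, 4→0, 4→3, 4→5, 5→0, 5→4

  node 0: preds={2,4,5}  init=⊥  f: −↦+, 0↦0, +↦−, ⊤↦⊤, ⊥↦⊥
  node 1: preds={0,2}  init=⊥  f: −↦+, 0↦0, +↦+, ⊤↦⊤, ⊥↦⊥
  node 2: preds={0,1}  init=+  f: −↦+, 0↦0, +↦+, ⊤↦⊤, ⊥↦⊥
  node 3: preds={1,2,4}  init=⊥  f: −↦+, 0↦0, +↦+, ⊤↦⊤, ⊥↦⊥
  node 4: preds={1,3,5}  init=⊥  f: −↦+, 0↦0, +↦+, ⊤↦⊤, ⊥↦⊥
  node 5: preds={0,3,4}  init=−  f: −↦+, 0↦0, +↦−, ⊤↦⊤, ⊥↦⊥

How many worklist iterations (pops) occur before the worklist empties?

10

Iteration log — 10 steps:
  step 1. node 0  ⊔preds=⊤  new=⊤  old=⊥  +wl: 
  step 2. node 1  ⊔preds=⊤  new=⊤  old=⊥  +wl: 
  step 3. node 2  ⊔preds=⊤  new=⊤  old=+  +wl: 0,1
  step 4. node 3  ⊔preds=⊤  new=⊤  old=⊥  +wl: 
  step 5. node 4  ⊔preds=⊤  new=⊤  old=⊥  +wl: 3
  step 6. node 5  ⊔preds=⊤  new=⊤  old=−  +wl: 4
  step 7. node 0  ⊔preds=⊤  new=⊤  stable
  step 8. node 1  ⊔preds=⊤  new=⊤  stable
  step 9. node 3  ⊔preds=⊤  new=⊤  stable
  step 10. node 4  ⊔preds=⊤  new=⊤  stable

Least fixpoint reached:
  node 0: ⊤
  node 1: ⊤
  node 2: ⊤
  node 3: ⊤
  node 4: ⊤
  node 5: ⊤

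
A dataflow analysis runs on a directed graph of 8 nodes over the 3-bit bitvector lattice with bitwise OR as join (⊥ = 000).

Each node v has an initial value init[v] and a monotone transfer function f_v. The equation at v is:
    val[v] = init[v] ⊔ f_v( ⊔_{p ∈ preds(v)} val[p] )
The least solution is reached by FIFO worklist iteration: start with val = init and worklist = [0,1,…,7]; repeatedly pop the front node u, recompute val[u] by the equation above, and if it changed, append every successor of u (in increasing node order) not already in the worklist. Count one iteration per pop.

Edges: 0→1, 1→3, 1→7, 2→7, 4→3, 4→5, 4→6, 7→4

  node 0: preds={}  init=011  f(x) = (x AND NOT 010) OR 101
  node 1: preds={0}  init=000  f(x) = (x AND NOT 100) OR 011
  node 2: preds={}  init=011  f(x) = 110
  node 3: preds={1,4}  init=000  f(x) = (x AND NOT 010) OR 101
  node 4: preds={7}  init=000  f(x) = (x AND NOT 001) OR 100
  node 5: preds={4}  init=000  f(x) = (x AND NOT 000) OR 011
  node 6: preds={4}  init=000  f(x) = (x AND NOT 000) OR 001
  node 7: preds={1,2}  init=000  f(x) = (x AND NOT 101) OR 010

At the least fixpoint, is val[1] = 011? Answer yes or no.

yes

Trace (13 dequeues):
  [1] u=0 | in 000 | out 111 | prev 011 | push {}
  [2] u=1 | in 111 | out 011 | prev 000 | push {}
  [3] u=2 | in 000 | out 111 | prev 011 | push {}
  [4] u=3 | in 011 | out 101 | prev 000 | push {}
  [5] u=4 | in 000 | out 100 | prev 000 | push {3}
  [6] u=5 | in 100 | out 111 | prev 000 | push {}
  [7] u=6 | in 100 | out 101 | prev 000 | push {}
  [8] u=7 | in 111 | out 010 | prev 000 | push {4}
  [9] u=3 | in 111 | out 101 | ==
  [10] u=4 | in 010 | out 110 | prev 100 | push {3,5,6}
  [11] u=3 | in 111 | out 101 | ==
  [12] u=5 | in 110 | out 111 | ==
  [13] u=6 | in 110 | out 111 | prev 101 | push {}

Converged values:
  [0] 111
  [1] 011
  [2] 111
  [3] 101
  [4] 110
  [5] 111
  [6] 111
  [7] 010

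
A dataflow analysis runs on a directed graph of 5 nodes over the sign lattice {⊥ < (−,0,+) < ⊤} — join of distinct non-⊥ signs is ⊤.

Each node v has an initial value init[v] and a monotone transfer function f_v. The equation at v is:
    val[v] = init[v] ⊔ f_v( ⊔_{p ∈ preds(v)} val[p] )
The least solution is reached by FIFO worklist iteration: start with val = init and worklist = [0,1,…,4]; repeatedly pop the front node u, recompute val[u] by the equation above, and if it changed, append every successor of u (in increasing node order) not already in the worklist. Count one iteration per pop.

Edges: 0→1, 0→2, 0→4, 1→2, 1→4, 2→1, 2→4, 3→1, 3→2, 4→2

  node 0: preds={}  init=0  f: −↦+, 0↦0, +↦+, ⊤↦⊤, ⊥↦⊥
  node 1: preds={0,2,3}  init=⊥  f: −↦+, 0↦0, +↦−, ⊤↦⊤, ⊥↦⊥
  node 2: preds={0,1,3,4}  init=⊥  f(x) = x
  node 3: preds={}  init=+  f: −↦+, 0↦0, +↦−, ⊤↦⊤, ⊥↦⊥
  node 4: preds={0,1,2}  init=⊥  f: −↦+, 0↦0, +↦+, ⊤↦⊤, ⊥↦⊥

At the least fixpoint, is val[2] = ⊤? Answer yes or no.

yes

Worklist (7 pops):
  #1 pop 0: in=⊥ → 0 (no change)
  #2 pop 1: in=⊤ → ⊤ (was ⊥); enqueue []
  #3 pop 2: in=⊤ → ⊤ (was ⊥); enqueue [1]
  #4 pop 3: in=⊥ → + (no change)
  #5 pop 4: in=⊤ → ⊤ (was ⊥); enqueue [2]
  #6 pop 1: in=⊤ → ⊤ (no change)
  #7 pop 2: in=⊤ → ⊤ (no change)

Fixpoint:
  val[0] = 0
  val[1] = ⊤
  val[2] = ⊤
  val[3] = +
  val[4] = ⊤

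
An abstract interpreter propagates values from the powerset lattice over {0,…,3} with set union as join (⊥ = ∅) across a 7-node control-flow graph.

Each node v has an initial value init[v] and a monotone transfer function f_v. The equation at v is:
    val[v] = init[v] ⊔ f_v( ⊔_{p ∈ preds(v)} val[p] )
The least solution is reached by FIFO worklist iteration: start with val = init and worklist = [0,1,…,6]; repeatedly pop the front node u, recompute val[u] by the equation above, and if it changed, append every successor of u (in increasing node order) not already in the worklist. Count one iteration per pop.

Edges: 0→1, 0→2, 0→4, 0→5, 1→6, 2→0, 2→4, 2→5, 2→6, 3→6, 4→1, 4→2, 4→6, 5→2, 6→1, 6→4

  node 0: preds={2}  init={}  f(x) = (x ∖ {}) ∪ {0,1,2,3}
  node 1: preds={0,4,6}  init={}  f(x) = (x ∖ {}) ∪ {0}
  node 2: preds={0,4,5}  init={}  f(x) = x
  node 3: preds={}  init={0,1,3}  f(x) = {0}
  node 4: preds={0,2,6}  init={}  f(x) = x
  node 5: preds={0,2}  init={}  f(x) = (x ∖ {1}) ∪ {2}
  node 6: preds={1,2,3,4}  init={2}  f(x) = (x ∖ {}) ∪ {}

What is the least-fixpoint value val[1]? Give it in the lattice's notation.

Iteration log — 11 steps:
  step 1. node 0  ⊔preds={}  new={0,1,2,3}  old={}  +wl: 
  step 2. node 1  ⊔preds={0,1,2,3}  new={0,1,2,3}  old={}  +wl: 
  step 3. node 2  ⊔preds={0,1,2,3}  new={0,1,2,3}  old={}  +wl: 0
  step 4. node 3  ⊔preds={}  new={0,1,3}  stable
  step 5. node 4  ⊔preds={0,1,2,3}  new={0,1,2,3}  old={}  +wl: 1,2
  step 6. node 5  ⊔preds={0,1,2,3}  new={0,2,3}  old={}  +wl: 
  step 7. node 6  ⊔preds={0,1,2,3}  new={0,1,2,3}  old={2}  +wl: 4
  step 8. node 0  ⊔preds={0,1,2,3}  new={0,1,2,3}  stable
  step 9. node 1  ⊔preds={0,1,2,3}  new={0,1,2,3}  stable
  step 10. node 2  ⊔preds={0,1,2,3}  new={0,1,2,3}  stable
  step 11. node 4  ⊔preds={0,1,2,3}  new={0,1,2,3}  stable

Least fixpoint reached:
  node 0: {0,1,2,3}
  node 1: {0,1,2,3}
  node 2: {0,1,2,3}
  node 3: {0,1,3}
  node 4: {0,1,2,3}
  node 5: {0,2,3}
  node 6: {0,1,2,3}

{0,1,2,3}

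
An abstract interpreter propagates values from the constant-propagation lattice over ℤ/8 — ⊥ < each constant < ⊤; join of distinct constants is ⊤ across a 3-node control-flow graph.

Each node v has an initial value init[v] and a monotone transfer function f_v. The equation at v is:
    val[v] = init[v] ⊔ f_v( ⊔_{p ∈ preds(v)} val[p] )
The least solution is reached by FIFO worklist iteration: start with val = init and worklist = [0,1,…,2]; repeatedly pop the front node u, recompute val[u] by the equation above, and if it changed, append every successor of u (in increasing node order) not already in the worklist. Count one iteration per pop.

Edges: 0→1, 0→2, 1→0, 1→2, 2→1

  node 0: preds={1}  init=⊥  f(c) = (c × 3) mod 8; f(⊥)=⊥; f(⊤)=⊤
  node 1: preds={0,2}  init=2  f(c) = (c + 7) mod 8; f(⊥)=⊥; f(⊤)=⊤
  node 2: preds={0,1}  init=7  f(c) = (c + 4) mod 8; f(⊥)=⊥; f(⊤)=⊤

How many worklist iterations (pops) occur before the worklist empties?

Worklist (6 pops):
  #1 pop 0: in=2 → 6 (was ⊥); enqueue []
  #2 pop 1: in=⊤ → ⊤ (was 2); enqueue [0]
  #3 pop 2: in=⊤ → ⊤ (was 7); enqueue [1]
  #4 pop 0: in=⊤ → ⊤ (was 6); enqueue [2]
  #5 pop 1: in=⊤ → ⊤ (no change)
  #6 pop 2: in=⊤ → ⊤ (no change)

Fixpoint:
  val[0] = ⊤
  val[1] = ⊤
  val[2] = ⊤

6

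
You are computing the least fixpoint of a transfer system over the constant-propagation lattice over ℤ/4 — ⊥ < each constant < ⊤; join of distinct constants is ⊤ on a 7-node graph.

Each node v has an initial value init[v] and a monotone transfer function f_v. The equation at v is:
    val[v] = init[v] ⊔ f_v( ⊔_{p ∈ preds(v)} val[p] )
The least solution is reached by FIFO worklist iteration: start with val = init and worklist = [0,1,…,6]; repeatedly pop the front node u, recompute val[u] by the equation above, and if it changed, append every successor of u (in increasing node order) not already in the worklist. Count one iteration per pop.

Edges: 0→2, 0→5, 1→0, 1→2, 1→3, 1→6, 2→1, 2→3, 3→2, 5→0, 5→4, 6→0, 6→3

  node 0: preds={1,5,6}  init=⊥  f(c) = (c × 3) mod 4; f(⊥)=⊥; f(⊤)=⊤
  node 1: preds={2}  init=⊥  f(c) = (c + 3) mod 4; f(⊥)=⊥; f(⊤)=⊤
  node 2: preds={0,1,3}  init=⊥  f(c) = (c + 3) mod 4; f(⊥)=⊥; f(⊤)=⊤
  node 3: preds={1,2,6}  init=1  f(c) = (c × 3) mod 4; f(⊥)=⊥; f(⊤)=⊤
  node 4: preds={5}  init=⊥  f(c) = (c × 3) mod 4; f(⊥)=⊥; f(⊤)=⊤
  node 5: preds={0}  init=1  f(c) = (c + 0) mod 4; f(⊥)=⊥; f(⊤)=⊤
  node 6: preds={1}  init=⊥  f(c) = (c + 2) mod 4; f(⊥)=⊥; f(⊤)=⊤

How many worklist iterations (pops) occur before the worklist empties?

Trace (17 dequeues):
  [1] u=0 | in 1 | out 3 | prev ⊥ | push {}
  [2] u=1 | in ⊥ | out ⊥ | ==
  [3] u=2 | in ⊤ | out ⊤ | prev ⊥ | push {1}
  [4] u=3 | in ⊤ | out ⊤ | prev 1 | push {2}
  [5] u=4 | in 1 | out 3 | prev ⊥ | push {}
  [6] u=5 | in 3 | out ⊤ | prev 1 | push {0,4}
  [7] u=6 | in ⊥ | out ⊥ | ==
  [8] u=1 | in ⊤ | out ⊤ | prev ⊥ | push {3,6}
  [9] u=2 | in ⊤ | out ⊤ | ==
  [10] u=0 | in ⊤ | out ⊤ | prev 3 | push {2,5}
  [11] u=4 | in ⊤ | out ⊤ | prev 3 | push {}
  [12] u=3 | in ⊤ | out ⊤ | ==
  [13] u=6 | in ⊤ | out ⊤ | prev ⊥ | push {0,3}
  [14] u=2 | in ⊤ | out ⊤ | ==
  [15] u=5 | in ⊤ | out ⊤ | ==
  [16] u=0 | in ⊤ | out ⊤ | ==
  [17] u=3 | in ⊤ | out ⊤ | ==

Converged values:
  [0] ⊤
  [1] ⊤
  [2] ⊤
  [3] ⊤
  [4] ⊤
  [5] ⊤
  [6] ⊤

17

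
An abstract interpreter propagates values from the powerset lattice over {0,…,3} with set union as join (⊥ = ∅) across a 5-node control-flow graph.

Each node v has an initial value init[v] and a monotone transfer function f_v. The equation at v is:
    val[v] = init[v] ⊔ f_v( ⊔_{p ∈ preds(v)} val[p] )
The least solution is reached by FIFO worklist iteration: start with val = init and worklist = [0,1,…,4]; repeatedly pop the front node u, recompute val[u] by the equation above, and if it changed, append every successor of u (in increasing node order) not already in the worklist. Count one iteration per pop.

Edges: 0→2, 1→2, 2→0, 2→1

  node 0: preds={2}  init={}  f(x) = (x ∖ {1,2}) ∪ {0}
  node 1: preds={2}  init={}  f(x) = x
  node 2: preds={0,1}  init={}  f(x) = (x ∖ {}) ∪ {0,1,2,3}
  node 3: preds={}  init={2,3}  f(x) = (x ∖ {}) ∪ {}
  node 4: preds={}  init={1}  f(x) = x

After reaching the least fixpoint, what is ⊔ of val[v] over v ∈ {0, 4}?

{0,1,3}

Iteration log — 8 steps:
  step 1. node 0  ⊔preds={}  new={0}  old={}  +wl: 
  step 2. node 1  ⊔preds={}  new={}  stable
  step 3. node 2  ⊔preds={0}  new={0,1,2,3}  old={}  +wl: 0,1
  step 4. node 3  ⊔preds={}  new={2,3}  stable
  step 5. node 4  ⊔preds={}  new={1}  stable
  step 6. node 0  ⊔preds={0,1,2,3}  new={0,3}  old={0}  +wl: 2
  step 7. node 1  ⊔preds={0,1,2,3}  new={0,1,2,3}  old={}  +wl: 
  step 8. node 2  ⊔preds={0,1,2,3}  new={0,1,2,3}  stable

Least fixpoint reached:
  node 0: {0,3}
  node 1: {0,1,2,3}
  node 2: {0,1,2,3}
  node 3: {2,3}
  node 4: {1}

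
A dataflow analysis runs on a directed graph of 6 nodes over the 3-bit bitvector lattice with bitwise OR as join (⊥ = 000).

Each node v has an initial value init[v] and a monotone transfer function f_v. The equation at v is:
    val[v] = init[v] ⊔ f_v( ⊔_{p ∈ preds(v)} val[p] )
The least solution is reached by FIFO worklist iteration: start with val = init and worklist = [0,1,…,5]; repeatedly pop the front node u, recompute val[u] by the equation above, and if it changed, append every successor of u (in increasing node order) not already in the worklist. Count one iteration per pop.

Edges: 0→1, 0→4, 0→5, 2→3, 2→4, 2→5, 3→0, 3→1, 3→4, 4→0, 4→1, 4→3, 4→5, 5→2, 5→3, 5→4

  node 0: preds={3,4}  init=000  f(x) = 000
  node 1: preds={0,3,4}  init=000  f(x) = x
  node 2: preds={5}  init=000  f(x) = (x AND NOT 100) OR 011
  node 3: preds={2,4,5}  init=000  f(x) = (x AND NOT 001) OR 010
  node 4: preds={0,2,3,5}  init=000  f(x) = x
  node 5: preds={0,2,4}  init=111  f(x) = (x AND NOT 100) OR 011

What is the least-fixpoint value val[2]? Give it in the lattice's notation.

011

Worklist (9 pops):
  #1 pop 0: in=000 → 000 (no change)
  #2 pop 1: in=000 → 000 (no change)
  #3 pop 2: in=111 → 011 (was 000); enqueue []
  #4 pop 3: in=111 → 110 (was 000); enqueue [0,1]
  #5 pop 4: in=111 → 111 (was 000); enqueue [3]
  #6 pop 5: in=111 → 111 (no change)
  #7 pop 0: in=111 → 000 (no change)
  #8 pop 1: in=111 → 111 (was 000); enqueue []
  #9 pop 3: in=111 → 110 (no change)

Fixpoint:
  val[0] = 000
  val[1] = 111
  val[2] = 011
  val[3] = 110
  val[4] = 111
  val[5] = 111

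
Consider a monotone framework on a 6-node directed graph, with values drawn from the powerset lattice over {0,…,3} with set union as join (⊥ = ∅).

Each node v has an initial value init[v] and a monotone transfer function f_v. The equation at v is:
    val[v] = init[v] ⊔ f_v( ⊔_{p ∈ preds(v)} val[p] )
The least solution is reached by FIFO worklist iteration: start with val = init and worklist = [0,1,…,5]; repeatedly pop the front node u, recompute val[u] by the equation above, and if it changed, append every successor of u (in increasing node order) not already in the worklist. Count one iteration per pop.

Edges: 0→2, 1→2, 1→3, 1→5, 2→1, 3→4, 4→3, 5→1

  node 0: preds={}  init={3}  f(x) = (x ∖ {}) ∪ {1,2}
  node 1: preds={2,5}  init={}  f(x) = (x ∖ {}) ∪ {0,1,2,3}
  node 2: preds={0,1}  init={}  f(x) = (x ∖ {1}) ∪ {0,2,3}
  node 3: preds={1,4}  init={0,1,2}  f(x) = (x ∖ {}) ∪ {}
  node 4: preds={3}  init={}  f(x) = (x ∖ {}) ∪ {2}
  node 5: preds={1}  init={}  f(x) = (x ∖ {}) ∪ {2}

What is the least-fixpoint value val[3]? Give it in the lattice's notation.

{0,1,2,3}

Iteration log — 8 steps:
  step 1. node 0  ⊔preds={}  new={1,2,3}  old={3}  +wl: 
  step 2. node 1  ⊔preds={}  new={0,1,2,3}  old={}  +wl: 
  step 3. node 2  ⊔preds={0,1,2,3}  new={0,2,3}  old={}  +wl: 1
  step 4. node 3  ⊔preds={0,1,2,3}  new={0,1,2,3}  old={0,1,2}  +wl: 
  step 5. node 4  ⊔preds={0,1,2,3}  new={0,1,2,3}  old={}  +wl: 3
  step 6. node 5  ⊔preds={0,1,2,3}  new={0,1,2,3}  old={}  +wl: 
  step 7. node 1  ⊔preds={0,1,2,3}  new={0,1,2,3}  stable
  step 8. node 3  ⊔preds={0,1,2,3}  new={0,1,2,3}  stable

Least fixpoint reached:
  node 0: {1,2,3}
  node 1: {0,1,2,3}
  node 2: {0,2,3}
  node 3: {0,1,2,3}
  node 4: {0,1,2,3}
  node 5: {0,1,2,3}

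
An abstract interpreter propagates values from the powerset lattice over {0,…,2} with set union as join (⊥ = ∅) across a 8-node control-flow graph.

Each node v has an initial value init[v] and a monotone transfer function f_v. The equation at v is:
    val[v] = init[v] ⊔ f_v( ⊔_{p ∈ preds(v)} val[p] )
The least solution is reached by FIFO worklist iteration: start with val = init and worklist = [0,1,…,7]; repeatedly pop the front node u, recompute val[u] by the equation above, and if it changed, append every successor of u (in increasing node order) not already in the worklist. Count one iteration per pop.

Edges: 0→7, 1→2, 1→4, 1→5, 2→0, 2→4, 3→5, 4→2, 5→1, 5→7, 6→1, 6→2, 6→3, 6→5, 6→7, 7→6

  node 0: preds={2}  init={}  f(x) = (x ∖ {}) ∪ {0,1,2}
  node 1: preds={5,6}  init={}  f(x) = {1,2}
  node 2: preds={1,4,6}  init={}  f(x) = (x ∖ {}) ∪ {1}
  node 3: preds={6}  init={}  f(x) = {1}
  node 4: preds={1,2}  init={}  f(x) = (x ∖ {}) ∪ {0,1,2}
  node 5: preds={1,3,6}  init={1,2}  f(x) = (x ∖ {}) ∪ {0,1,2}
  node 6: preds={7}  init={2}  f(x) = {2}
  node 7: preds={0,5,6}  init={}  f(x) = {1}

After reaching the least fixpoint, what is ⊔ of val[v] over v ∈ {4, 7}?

Worklist (14 pops):
  #1 pop 0: in={} → {0,1,2} (was {}); enqueue []
  #2 pop 1: in={1,2} → {1,2} (was {}); enqueue []
  #3 pop 2: in={1,2} → {1,2} (was {}); enqueue [0]
  #4 pop 3: in={2} → {1} (was {}); enqueue []
  #5 pop 4: in={1,2} → {0,1,2} (was {}); enqueue [2]
  #6 pop 5: in={1,2} → {0,1,2} (was {1,2}); enqueue [1]
  #7 pop 6: in={} → {2} (no change)
  #8 pop 7: in={0,1,2} → {1} (was {}); enqueue [6]
  #9 pop 0: in={1,2} → {0,1,2} (no change)
  #10 pop 2: in={0,1,2} → {0,1,2} (was {1,2}); enqueue [0,4]
  #11 pop 1: in={0,1,2} → {1,2} (no change)
  #12 pop 6: in={1} → {2} (no change)
  #13 pop 0: in={0,1,2} → {0,1,2} (no change)
  #14 pop 4: in={0,1,2} → {0,1,2} (no change)

Fixpoint:
  val[0] = {0,1,2}
  val[1] = {1,2}
  val[2] = {0,1,2}
  val[3] = {1}
  val[4] = {0,1,2}
  val[5] = {0,1,2}
  val[6] = {2}
  val[7] = {1}

{0,1,2}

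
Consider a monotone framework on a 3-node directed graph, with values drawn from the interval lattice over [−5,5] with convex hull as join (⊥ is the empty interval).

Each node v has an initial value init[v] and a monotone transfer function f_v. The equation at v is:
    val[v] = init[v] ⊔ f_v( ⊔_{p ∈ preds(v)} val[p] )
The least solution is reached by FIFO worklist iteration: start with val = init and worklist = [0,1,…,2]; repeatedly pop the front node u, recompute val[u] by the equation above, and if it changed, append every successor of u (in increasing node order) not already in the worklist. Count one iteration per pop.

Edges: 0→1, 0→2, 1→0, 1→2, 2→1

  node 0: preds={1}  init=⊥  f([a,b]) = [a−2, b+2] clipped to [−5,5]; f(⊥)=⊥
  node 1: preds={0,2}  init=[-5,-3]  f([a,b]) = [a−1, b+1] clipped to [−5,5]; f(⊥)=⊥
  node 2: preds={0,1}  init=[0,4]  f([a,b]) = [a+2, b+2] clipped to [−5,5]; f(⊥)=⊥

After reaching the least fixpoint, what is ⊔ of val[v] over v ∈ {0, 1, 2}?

[-5,5]

Worklist (6 pops):
  #1 pop 0: in=[-5,-3] → [-5,-1] (was ⊥); enqueue []
  #2 pop 1: in=[-5,4] → [-5,5] (was [-5,-3]); enqueue [0]
  #3 pop 2: in=[-5,5] → [-3,5] (was [0,4]); enqueue [1]
  #4 pop 0: in=[-5,5] → [-5,5] (was [-5,-1]); enqueue [2]
  #5 pop 1: in=[-5,5] → [-5,5] (no change)
  #6 pop 2: in=[-5,5] → [-3,5] (no change)

Fixpoint:
  val[0] = [-5,5]
  val[1] = [-5,5]
  val[2] = [-3,5]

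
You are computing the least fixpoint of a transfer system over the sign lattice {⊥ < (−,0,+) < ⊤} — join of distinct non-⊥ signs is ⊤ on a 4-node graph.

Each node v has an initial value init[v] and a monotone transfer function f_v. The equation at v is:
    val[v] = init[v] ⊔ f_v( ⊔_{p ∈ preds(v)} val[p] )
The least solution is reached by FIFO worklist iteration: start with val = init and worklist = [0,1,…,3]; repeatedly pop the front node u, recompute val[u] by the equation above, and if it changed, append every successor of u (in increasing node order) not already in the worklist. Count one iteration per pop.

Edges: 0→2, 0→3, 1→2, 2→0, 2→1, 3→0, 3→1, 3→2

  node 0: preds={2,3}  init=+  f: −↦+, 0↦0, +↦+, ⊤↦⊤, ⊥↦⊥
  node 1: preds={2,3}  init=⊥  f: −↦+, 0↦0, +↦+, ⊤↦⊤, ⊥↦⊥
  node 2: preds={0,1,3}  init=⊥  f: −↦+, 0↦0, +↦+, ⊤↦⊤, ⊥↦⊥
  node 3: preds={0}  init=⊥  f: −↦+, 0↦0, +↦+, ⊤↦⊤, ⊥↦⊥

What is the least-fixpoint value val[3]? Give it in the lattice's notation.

+

Iteration log — 7 steps:
  step 1. node 0  ⊔preds=⊥  new=+  stable
  step 2. node 1  ⊔preds=⊥  new=⊥  stable
  step 3. node 2  ⊔preds=+  new=+  old=⊥  +wl: 0,1
  step 4. node 3  ⊔preds=+  new=+  old=⊥  +wl: 2
  step 5. node 0  ⊔preds=+  new=+  stable
  step 6. node 1  ⊔preds=+  new=+  old=⊥  +wl: 
  step 7. node 2  ⊔preds=+  new=+  stable

Least fixpoint reached:
  node 0: +
  node 1: +
  node 2: +
  node 3: +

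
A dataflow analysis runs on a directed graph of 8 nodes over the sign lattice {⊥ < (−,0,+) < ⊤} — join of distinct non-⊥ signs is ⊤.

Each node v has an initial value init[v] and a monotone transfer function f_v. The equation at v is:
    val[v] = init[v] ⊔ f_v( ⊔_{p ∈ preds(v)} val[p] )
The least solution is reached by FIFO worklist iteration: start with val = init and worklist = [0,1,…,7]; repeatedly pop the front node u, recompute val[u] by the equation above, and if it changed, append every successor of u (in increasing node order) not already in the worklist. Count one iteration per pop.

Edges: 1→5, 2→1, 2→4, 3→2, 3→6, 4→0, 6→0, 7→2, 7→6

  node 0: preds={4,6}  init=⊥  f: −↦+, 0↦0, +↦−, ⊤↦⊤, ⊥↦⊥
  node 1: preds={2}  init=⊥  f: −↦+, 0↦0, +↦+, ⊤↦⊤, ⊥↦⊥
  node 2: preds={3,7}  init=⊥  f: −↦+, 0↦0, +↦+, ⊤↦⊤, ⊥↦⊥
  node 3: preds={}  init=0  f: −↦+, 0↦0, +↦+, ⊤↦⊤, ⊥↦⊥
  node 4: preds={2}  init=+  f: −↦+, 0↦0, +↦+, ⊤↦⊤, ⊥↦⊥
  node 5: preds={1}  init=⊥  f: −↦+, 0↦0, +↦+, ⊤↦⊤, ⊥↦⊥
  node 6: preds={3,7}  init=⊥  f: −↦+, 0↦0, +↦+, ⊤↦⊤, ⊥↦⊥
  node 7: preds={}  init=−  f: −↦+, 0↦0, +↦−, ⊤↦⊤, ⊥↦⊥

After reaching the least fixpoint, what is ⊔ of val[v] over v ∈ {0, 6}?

⊤

Iteration log — 11 steps:
  step 1. node 0  ⊔preds=+  new=−  old=⊥  +wl: 
  step 2. node 1  ⊔preds=⊥  new=⊥  stable
  step 3. node 2  ⊔preds=⊤  new=⊤  old=⊥  +wl: 1
  step 4. node 3  ⊔preds=⊥  new=0  stable
  step 5. node 4  ⊔preds=⊤  new=⊤  old=+  +wl: 0
  step 6. node 5  ⊔preds=⊥  new=⊥  stable
  step 7. node 6  ⊔preds=⊤  new=⊤  old=⊥  +wl: 
  step 8. node 7  ⊔preds=⊥  new=−  stable
  step 9. node 1  ⊔preds=⊤  new=⊤  old=⊥  +wl: 5
  step 10. node 0  ⊔preds=⊤  new=⊤  old=−  +wl: 
  step 11. node 5  ⊔preds=⊤  new=⊤  old=⊥  +wl: 

Least fixpoint reached:
  node 0: ⊤
  node 1: ⊤
  node 2: ⊤
  node 3: 0
  node 4: ⊤
  node 5: ⊤
  node 6: ⊤
  node 7: −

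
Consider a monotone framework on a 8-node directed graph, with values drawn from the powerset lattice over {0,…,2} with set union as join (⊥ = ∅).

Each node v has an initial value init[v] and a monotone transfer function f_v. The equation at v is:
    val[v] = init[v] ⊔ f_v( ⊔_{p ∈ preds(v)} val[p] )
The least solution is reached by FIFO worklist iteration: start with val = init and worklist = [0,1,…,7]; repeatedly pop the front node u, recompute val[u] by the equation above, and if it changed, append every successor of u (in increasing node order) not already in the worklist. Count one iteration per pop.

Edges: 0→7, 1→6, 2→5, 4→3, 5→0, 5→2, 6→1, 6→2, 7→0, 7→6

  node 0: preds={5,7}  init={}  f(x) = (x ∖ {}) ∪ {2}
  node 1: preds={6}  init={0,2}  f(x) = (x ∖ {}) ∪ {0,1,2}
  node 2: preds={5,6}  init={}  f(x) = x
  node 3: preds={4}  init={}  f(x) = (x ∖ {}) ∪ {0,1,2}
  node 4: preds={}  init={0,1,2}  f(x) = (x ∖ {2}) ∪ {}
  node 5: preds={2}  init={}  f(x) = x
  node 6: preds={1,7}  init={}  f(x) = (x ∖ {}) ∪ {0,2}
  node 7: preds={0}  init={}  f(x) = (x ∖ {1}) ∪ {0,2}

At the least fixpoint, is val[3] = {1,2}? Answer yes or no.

Trace (17 dequeues):
  [1] u=0 | in {} | out {2} | prev {} | push {}
  [2] u=1 | in {} | out {0,1,2} | prev {0,2} | push {}
  [3] u=2 | in {} | out {} | ==
  [4] u=3 | in {0,1,2} | out {0,1,2} | prev {} | push {}
  [5] u=4 | in {} | out {0,1,2} | ==
  [6] u=5 | in {} | out {} | ==
  [7] u=6 | in {0,1,2} | out {0,1,2} | prev {} | push {1,2}
  [8] u=7 | in {2} | out {0,2} | prev {} | push {0,6}
  [9] u=1 | in {0,1,2} | out {0,1,2} | ==
  [10] u=2 | in {0,1,2} | out {0,1,2} | prev {} | push {5}
  [11] u=0 | in {0,2} | out {0,2} | prev {2} | push {7}
  [12] u=6 | in {0,1,2} | out {0,1,2} | ==
  [13] u=5 | in {0,1,2} | out {0,1,2} | prev {} | push {0,2}
  [14] u=7 | in {0,2} | out {0,2} | ==
  [15] u=0 | in {0,1,2} | out {0,1,2} | prev {0,2} | push {7}
  [16] u=2 | in {0,1,2} | out {0,1,2} | ==
  [17] u=7 | in {0,1,2} | out {0,2} | ==

Converged values:
  [0] {0,1,2}
  [1] {0,1,2}
  [2] {0,1,2}
  [3] {0,1,2}
  [4] {0,1,2}
  [5] {0,1,2}
  [6] {0,1,2}
  [7] {0,2}

no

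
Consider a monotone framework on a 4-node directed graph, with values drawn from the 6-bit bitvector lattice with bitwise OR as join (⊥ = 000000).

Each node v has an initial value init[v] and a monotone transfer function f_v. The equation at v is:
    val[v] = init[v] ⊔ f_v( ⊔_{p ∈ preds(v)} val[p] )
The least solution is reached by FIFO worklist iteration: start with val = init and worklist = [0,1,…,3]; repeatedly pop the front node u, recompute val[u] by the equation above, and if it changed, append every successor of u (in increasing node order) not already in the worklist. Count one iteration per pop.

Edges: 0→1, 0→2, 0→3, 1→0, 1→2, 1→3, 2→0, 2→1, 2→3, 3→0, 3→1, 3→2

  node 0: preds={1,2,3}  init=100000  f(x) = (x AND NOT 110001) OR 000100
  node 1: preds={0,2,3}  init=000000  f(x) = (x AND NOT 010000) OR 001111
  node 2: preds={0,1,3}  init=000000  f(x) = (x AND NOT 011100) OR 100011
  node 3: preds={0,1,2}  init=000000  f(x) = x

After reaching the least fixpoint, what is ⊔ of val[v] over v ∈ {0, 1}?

Trace (8 dequeues):
  [1] u=0 | in 000000 | out 100100 | prev 100000 | push {}
  [2] u=1 | in 100100 | out 101111 | prev 000000 | push {0}
  [3] u=2 | in 101111 | out 100011 | prev 000000 | push {1}
  [4] u=3 | in 101111 | out 101111 | prev 000000 | push {2}
  [5] u=0 | in 101111 | out 101110 | prev 100100 | push {3}
  [6] u=1 | in 101111 | out 101111 | ==
  [7] u=2 | in 101111 | out 100011 | ==
  [8] u=3 | in 101111 | out 101111 | ==

Converged values:
  [0] 101110
  [1] 101111
  [2] 100011
  [3] 101111

101111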